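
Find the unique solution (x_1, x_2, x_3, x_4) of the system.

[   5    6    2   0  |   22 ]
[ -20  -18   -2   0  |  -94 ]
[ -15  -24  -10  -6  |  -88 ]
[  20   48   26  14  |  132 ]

(4, 1, -2, 4)

Forward elimination on [A|b]:
R2 <- R2 - (-4)*R1:  [  0   6   6   0  -6 ]
R3 <- R3 - (-3)*R1:  [   0   -6   -4   -6  -22 ]
R4 <- R4 - (4)*R1:  [  0  24  18  14  44 ]
R3 <- R3 - (-1)*R2:  [   0    0    2   -6  -28 ]
R4 <- R4 - (4)*R2:  [  0   0  -6  14  68 ]
R4 <- R4 - (-3)*R3:  [   0    0    0   -4  -16 ]
Row echelon form:
[ 5  6  2   0  |   22 ]
[ 0  6  6   0  |   -6 ]
[ 0  0  2  -6  |  -28 ]
[ 0  0  0  -4  |  -16 ]
Back-substitution:
x_4 = (-16) / -4 = 4
x_3 = (-28 - (-6)*(4)) / 2 = -2
x_2 = (-6 - (6)*(-2)) / 6 = 1
x_1 = (22 - (6)*(1) - (2)*(-2)) / 5 = 4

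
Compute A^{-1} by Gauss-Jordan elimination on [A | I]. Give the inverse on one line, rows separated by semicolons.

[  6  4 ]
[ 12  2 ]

inverse = [-1/18 1/9; 1/3 -1/6]

Gauss-Jordan on [A | I]:
R1 <- (1/6)*R1:  [   1  2/3  |  1/6    0 ]
R2 <- R2 - (12)*R1:  [  0  -6  |  -2   1 ]
R2 <- (1/-6)*R2:  [    0     1  |   1/3  -1/6 ]
R1 <- R1 - (2/3)*R2:  [     1      0  |  -1/18    1/9 ]
Right block of [I | A^{-1}] is the inverse:
[ -1/18   1/9 ]
[   1/3  -1/6 ]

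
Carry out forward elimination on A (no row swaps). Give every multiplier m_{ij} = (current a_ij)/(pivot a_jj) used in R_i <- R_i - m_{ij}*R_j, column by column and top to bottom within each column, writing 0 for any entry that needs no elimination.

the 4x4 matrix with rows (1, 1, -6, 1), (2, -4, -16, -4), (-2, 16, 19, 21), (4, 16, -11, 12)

multipliers: 2, -2, 4, -3, -2, -1

Forward elimination:
R2 <- R2 - (2)*R1:  [  0  -6  -4  -6 ]
R3 <- R3 - (-2)*R1:  [  0  18   7  23 ]
R4 <- R4 - (4)*R1:  [  0  12  13   8 ]
R3 <- R3 - (-3)*R2:  [  0   0  -5   5 ]
R4 <- R4 - (-2)*R2:  [  0   0   5  -4 ]
R4 <- R4 - (-1)*R3:  [ 0  0  0  1 ]
Multipliers (in order of application): m_{21} = 2, m_{31} = -2, m_{41} = 4, m_{32} = -3, m_{42} = -2, m_{43} = -1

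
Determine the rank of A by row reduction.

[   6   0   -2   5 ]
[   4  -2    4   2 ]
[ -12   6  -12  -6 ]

rank(A) = 2

Row reduction:
R2 <- R2 - (2/3)*R1:  [    0    -2  16/3  -4/3 ]
R3 <- R3 - (-2)*R1:  [   0    6  -16    4 ]
R3 <- R3 - (-3)*R2:  [ 0  0  0  0 ]
Row echelon form:
[ 6   0    -2     5 ]
[ 0  -2  16/3  -4/3 ]
[ 0   0     0     0 ]
Nonzero rows / pivot columns: 2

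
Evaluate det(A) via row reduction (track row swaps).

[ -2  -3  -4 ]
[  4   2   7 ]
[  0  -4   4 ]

Forward elimination:
R2 <- R2 - (-2)*R1:  [  0  -4  -1 ]
R3 <- R3 - (1)*R2:  [ 0  0  5 ]
Upper-triangular form:
[ -2  -3  -4 ]
[  0  -4  -1 ]
[  0   0   5 ]
det(A) = (-1)^0 * (-2) * (-4) * (5) = 40  (0 row swaps -> sign +1)

det(A) = 40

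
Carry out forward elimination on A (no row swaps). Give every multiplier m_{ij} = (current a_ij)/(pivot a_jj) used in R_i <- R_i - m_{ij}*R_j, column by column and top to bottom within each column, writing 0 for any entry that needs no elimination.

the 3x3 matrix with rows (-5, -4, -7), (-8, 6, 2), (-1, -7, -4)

Forward elimination:
R2 <- R2 - (8/5)*R1:  [    0  62/5  66/5 ]
R3 <- R3 - (1/5)*R1:  [     0  -31/5  -13/5 ]
R3 <- R3 - (-1/2)*R2:  [ 0  0  4 ]
Multipliers (in order of application): m_{21} = 8/5, m_{31} = 1/5, m_{32} = -1/2

multipliers: 8/5, 1/5, -1/2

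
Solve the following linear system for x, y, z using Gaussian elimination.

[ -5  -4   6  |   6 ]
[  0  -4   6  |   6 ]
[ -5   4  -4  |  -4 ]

Forward elimination on [A|b]:
R3 <- R3 - (1)*R1:  [   0    8  -10  -10 ]
R3 <- R3 - (-2)*R2:  [ 0  0  2  2 ]
Row echelon form:
[ -5  -4  6  |  6 ]
[  0  -4  6  |  6 ]
[  0   0  2  |  2 ]
Back-substitution:
z = (2) / 2 = 1
y = (6 - (6)*(1)) / -4 = 0
x = (6 - (-4)*(0) - (6)*(1)) / -5 = 0

(0, 0, 1)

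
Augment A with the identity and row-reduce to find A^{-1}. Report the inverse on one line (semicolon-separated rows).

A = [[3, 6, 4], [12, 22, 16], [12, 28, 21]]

Gauss-Jordan on [A | I]:
R1 <- (1/3)*R1:  [   1    2  4/3  |  1/3    0    0 ]
R2 <- R2 - (12)*R1:  [  0  -2   0  |  -4   1   0 ]
R3 <- R3 - (12)*R1:  [  0   4   5  |  -4   0   1 ]
R2 <- (1/-2)*R2:  [    0     1     0  |     2  -1/2     0 ]
R1 <- R1 - (2)*R2:  [     1      0    4/3  |  -11/3      1      0 ]
R3 <- R3 - (4)*R2:  [   0    0    5  |  -12    2    1 ]
R3 <- (1/5)*R3:  [     0      0      1  |  -12/5    2/5    1/5 ]
R1 <- R1 - (4/3)*R3:  [     1      0      0  |  -7/15   7/15  -4/15 ]
Right block of [I | A^{-1}] is the inverse:
[ -7/15  7/15  -4/15 ]
[     2  -1/2      0 ]
[ -12/5   2/5    1/5 ]

inverse = [-7/15 7/15 -4/15; 2 -1/2 0; -12/5 2/5 1/5]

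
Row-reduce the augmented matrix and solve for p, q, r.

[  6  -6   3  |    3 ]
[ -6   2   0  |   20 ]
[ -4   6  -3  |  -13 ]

Forward elimination on [A|b]:
R2 <- R2 - (-1)*R1:  [  0  -4   3  23 ]
R3 <- R3 - (-2/3)*R1:  [   0    2   -1  -11 ]
R3 <- R3 - (-1/2)*R2:  [   0    0  1/2  1/2 ]
Row echelon form:
[ 6  -6    3  |    3 ]
[ 0  -4    3  |   23 ]
[ 0   0  1/2  |  1/2 ]
Back-substitution:
r = (1/2) / (1/2) = 1
q = (23 - (3)*(1)) / -4 = -5
p = (3 - (-6)*(-5) - (3)*(1)) / 6 = -5

(-5, -5, 1)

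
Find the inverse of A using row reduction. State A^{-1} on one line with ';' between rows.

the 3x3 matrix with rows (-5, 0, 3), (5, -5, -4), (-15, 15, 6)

inverse = [-1/5 -3/10 -1/10; -1/5 -1/10 1/30; 0 -1/2 -1/6]

Gauss-Jordan on [A | I]:
R1 <- (1/-5)*R1:  [    1     0  -3/5  |  -1/5     0     0 ]
R2 <- R2 - (5)*R1:  [  0  -5  -1  |   1   1   0 ]
R3 <- R3 - (-15)*R1:  [  0  15  -3  |  -3   0   1 ]
R2 <- (1/-5)*R2:  [    0     1   1/5  |  -1/5  -1/5     0 ]
R3 <- R3 - (15)*R2:  [  0   0  -6  |   0   3   1 ]
R3 <- (1/-6)*R3:  [    0     0     1  |     0  -1/2  -1/6 ]
R1 <- R1 - (-3/5)*R3:  [     1      0      0  |   -1/5  -3/10  -1/10 ]
R2 <- R2 - (1/5)*R3:  [     0      1      0  |   -1/5  -1/10   1/30 ]
Right block of [I | A^{-1}] is the inverse:
[ -1/5  -3/10  -1/10 ]
[ -1/5  -1/10   1/30 ]
[    0   -1/2   -1/6 ]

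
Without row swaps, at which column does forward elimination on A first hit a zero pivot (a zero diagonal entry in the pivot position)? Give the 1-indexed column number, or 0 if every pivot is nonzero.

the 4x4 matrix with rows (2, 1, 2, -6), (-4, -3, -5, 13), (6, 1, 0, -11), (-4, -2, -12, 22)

Naive forward elimination:
R2 <- R2 - (-2)*R1:  [  0  -1  -1   1 ]
R3 <- R3 - (3)*R1:  [  0  -2  -6   7 ]
R4 <- R4 - (-2)*R1:  [  0   0  -8  10 ]
R3 <- R3 - (2)*R2:  [  0   0  -4   5 ]
R4 <- R4 - (2)*R3:  [ 0  0  0  0 ]
Matrix at this point:
[ 2   1   2  -6 ]
[ 0  -1  -1   1 ]
[ 0   0  -4   5 ]
[ 0   0   0   0 ]
Pivot entry (4,4) in the last row is zero and there are no rows below to swap with -> zero pivot in column 4 (A is singular).

first zero-pivot column = 4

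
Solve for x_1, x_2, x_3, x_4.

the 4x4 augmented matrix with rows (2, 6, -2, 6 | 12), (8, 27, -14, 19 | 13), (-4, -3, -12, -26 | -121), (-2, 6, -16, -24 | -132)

(-1, -1, 2, 4)

Forward elimination on [A|b]:
R2 <- R2 - (4)*R1:  [   0    3   -6   -5  -35 ]
R3 <- R3 - (-2)*R1:  [   0    9  -16  -14  -97 ]
R4 <- R4 - (-1)*R1:  [    0    12   -18   -18  -120 ]
R3 <- R3 - (3)*R2:  [ 0  0  2  1  8 ]
R4 <- R4 - (4)*R2:  [  0   0   6   2  20 ]
R4 <- R4 - (3)*R3:  [  0   0   0  -1  -4 ]
Row echelon form:
[ 2  6  -2   6  |   12 ]
[ 0  3  -6  -5  |  -35 ]
[ 0  0   2   1  |    8 ]
[ 0  0   0  -1  |   -4 ]
Back-substitution:
x_4 = (-4) / -1 = 4
x_3 = (8 - (1)*(4)) / 2 = 2
x_2 = (-35 - (-6)*(2) - (-5)*(4)) / 3 = -1
x_1 = (12 - (6)*(-1) - (-2)*(2) - (6)*(4)) / 2 = -1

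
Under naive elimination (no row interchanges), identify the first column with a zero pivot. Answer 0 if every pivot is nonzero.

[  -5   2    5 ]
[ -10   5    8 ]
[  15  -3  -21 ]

first zero-pivot column = 3

Naive forward elimination:
R2 <- R2 - (2)*R1:  [  0   1  -2 ]
R3 <- R3 - (-3)*R1:  [  0   3  -6 ]
R3 <- R3 - (3)*R2:  [ 0  0  0 ]
Matrix at this point:
[ -5  2   5 ]
[  0  1  -2 ]
[  0  0   0 ]
Pivot entry (3,3) in the last row is zero and there are no rows below to swap with -> zero pivot in column 3 (A is singular).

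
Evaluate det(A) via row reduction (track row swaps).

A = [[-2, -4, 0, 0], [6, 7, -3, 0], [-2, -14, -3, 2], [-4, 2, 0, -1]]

Forward elimination:
R2 <- R2 - (-3)*R1:  [  0  -5  -3   0 ]
R3 <- R3 - (1)*R1:  [   0  -10   -3    2 ]
R4 <- R4 - (2)*R1:  [  0  10   0  -1 ]
R3 <- R3 - (2)*R2:  [ 0  0  3  2 ]
R4 <- R4 - (-2)*R2:  [  0   0  -6  -1 ]
R4 <- R4 - (-2)*R3:  [ 0  0  0  3 ]
Upper-triangular form:
[ -2  -4   0  0 ]
[  0  -5  -3  0 ]
[  0   0   3  2 ]
[  0   0   0  3 ]
det(A) = (-1)^0 * (-2) * (-5) * (3) * (3) = 90  (0 row swaps -> sign +1)

det(A) = 90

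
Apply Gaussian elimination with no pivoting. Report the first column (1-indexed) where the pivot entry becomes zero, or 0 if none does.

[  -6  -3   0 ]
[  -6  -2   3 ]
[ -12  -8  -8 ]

first zero-pivot column = 0

Naive forward elimination:
R2 <- R2 - (1)*R1:  [ 0  1  3 ]
R3 <- R3 - (2)*R1:  [  0  -2  -8 ]
R3 <- R3 - (-2)*R2:  [  0   0  -2 ]
All pivots nonzero; naive elimination completes without hitting a zero pivot.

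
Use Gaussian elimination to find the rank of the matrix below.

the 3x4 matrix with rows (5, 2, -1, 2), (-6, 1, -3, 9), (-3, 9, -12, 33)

Row reduction:
R2 <- R2 - (-6/5)*R1:  [     0   17/5  -21/5   57/5 ]
R3 <- R3 - (-3/5)*R1:  [     0   51/5  -63/5  171/5 ]
R3 <- R3 - (3)*R2:  [ 0  0  0  0 ]
Row echelon form:
[ 5     2     -1     2 ]
[ 0  17/5  -21/5  57/5 ]
[ 0     0      0     0 ]
Nonzero rows / pivot columns: 2

rank(A) = 2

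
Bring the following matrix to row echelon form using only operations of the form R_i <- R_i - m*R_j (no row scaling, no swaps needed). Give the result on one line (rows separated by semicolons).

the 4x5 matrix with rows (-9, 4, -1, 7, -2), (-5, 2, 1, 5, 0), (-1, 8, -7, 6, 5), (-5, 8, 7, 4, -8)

REF = [-9 4 -1 7 -2; 0 -2/9 14/9 10/9 10/9; 0 0 46 43 43; 0 0 0 -365/23 -526/23]

Forward elimination:
R2 <- R2 - (5/9)*R1:  [    0  -2/9  14/9  10/9  10/9 ]
R3 <- R3 - (1/9)*R1:  [     0   68/9  -62/9   47/9   47/9 ]
R4 <- R4 - (5/9)*R1:  [     0   52/9   68/9    1/9  -62/9 ]
R3 <- R3 - (-34)*R2:  [  0   0  46  43  43 ]
R4 <- R4 - (-26)*R2:  [  0   0  48  29  22 ]
R4 <- R4 - (24/23)*R3:  [       0        0        0  -365/23  -526/23 ]
Row echelon form:
[ -9     4    -1        7       -2 ]
[  0  -2/9  14/9     10/9     10/9 ]
[  0     0    46       43       43 ]
[  0     0     0  -365/23  -526/23 ]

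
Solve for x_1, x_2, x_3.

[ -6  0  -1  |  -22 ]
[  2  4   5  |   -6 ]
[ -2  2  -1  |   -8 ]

Forward elimination on [A|b]:
R2 <- R2 - (-1/3)*R1:  [     0      4   14/3  -40/3 ]
R3 <- R3 - (1/3)*R1:  [    0     2  -2/3  -2/3 ]
R3 <- R3 - (1/2)*R2:  [  0   0  -3   6 ]
Row echelon form:
[ -6  0    -1  |    -22 ]
[  0  4  14/3  |  -40/3 ]
[  0  0    -3  |      6 ]
Back-substitution:
x_3 = (6) / -3 = -2
x_2 = (-40/3 - (14/3)*(-2)) / 4 = -1
x_1 = (-22 - (-1)*(-2)) / -6 = 4

(4, -1, -2)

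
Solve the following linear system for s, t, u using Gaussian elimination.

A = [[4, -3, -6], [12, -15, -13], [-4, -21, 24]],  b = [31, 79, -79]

(1, -1, -4)

Forward elimination on [A|b]:
R2 <- R2 - (3)*R1:  [   0   -6    5  -14 ]
R3 <- R3 - (-1)*R1:  [   0  -24   18  -48 ]
R3 <- R3 - (4)*R2:  [  0   0  -2   8 ]
Row echelon form:
[ 4  -3  -6  |   31 ]
[ 0  -6   5  |  -14 ]
[ 0   0  -2  |    8 ]
Back-substitution:
u = (8) / -2 = -4
t = (-14 - (5)*(-4)) / -6 = -1
s = (31 - (-3)*(-1) - (-6)*(-4)) / 4 = 1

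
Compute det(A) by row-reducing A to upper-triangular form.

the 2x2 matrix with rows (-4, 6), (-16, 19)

det(A) = 20

Forward elimination:
R2 <- R2 - (4)*R1:  [  0  -5 ]
Upper-triangular form:
[ -4   6 ]
[  0  -5 ]
det(A) = (-1)^0 * (-4) * (-5) = 20  (0 row swaps -> sign +1)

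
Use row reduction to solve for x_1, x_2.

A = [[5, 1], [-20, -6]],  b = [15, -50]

(4, -5)

Forward elimination on [A|b]:
R2 <- R2 - (-4)*R1:  [  0  -2  10 ]
Row echelon form:
[ 5   1  |  15 ]
[ 0  -2  |  10 ]
Back-substitution:
x_2 = (10) / -2 = -5
x_1 = (15 - (1)*(-5)) / 5 = 4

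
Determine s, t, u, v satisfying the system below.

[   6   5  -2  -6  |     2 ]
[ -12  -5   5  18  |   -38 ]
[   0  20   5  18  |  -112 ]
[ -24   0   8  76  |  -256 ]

Forward elimination on [A|b]:
R2 <- R2 - (-2)*R1:  [   0    5    1    6  -34 ]
R4 <- R4 - (-4)*R1:  [    0    20     0    52  -248 ]
R3 <- R3 - (4)*R2:  [  0   0   1  -6  24 ]
R4 <- R4 - (4)*R2:  [    0     0    -4    28  -112 ]
R4 <- R4 - (-4)*R3:  [   0    0    0    4  -16 ]
Row echelon form:
[ 6  5  -2  -6  |    2 ]
[ 0  5   1   6  |  -34 ]
[ 0  0   1  -6  |   24 ]
[ 0  0   0   4  |  -16 ]
Back-substitution:
v = (-16) / 4 = -4
u = (24 - (-6)*(-4)) / 1 = 0
t = (-34 - (1)*(0) - (6)*(-4)) / 5 = -2
s = (2 - (5)*(-2) - (-2)*(0) - (-6)*(-4)) / 6 = -2

(-2, -2, 0, -4)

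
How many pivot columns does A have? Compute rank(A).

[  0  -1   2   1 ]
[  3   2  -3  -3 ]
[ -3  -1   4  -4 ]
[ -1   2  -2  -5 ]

Row reduction:
R1 <-> R2   (pivot in column 1 was zero)
[  3   2  -3  -3 ]
[  0  -1   2   1 ]
[ -3  -1   4  -4 ]
[ -1   2  -2  -5 ]
R3 <- R3 - (-1)*R1:  [  0   1   1  -7 ]
R4 <- R4 - (-1/3)*R1:  [   0  8/3   -3   -6 ]
R3 <- R3 - (-1)*R2:  [  0   0   3  -6 ]
R4 <- R4 - (-8/3)*R2:  [     0      0    7/3  -10/3 ]
R4 <- R4 - (7/9)*R3:  [   0    0    0  4/3 ]
Row echelon form:
[ 3   2  -3   -3 ]
[ 0  -1   2    1 ]
[ 0   0   3   -6 ]
[ 0   0   0  4/3 ]
Nonzero rows / pivot columns: 4

rank(A) = 4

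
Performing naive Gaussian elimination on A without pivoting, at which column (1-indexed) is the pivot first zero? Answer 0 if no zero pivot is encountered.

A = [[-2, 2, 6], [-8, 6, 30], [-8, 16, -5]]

first zero-pivot column = 0

Naive forward elimination:
R2 <- R2 - (4)*R1:  [  0  -2   6 ]
R3 <- R3 - (4)*R1:  [   0    8  -29 ]
R3 <- R3 - (-4)*R2:  [  0   0  -5 ]
All pivots nonzero; naive elimination completes without hitting a zero pivot.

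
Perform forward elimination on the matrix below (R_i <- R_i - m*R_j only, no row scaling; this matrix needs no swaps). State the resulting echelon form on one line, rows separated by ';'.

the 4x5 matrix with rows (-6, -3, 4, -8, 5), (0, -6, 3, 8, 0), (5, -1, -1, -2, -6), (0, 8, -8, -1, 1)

REF = [-6 -3 4 -8 5; 0 -6 3 8 0; 0 0 7/12 -40/3 -11/6; 0 0 0 -1717/21 -81/7]

Forward elimination:
R3 <- R3 - (-5/6)*R1:  [     0   -7/2    7/3  -26/3  -11/6 ]
R3 <- R3 - (7/12)*R2:  [     0      0   7/12  -40/3  -11/6 ]
R4 <- R4 - (-4/3)*R2:  [    0     0    -4  29/3     1 ]
R4 <- R4 - (-48/7)*R3:  [        0         0         0  -1717/21     -81/7 ]
Row echelon form:
[ -6  -3     4        -8      5 ]
[  0  -6     3         8      0 ]
[  0   0  7/12     -40/3  -11/6 ]
[  0   0     0  -1717/21  -81/7 ]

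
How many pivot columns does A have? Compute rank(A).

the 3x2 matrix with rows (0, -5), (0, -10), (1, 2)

Row reduction:
R1 <-> R3   (pivot in column 1 was zero)
[ 1    2 ]
[ 0  -10 ]
[ 0   -5 ]
R3 <- R3 - (1/2)*R2:  [ 0  0 ]
Row echelon form:
[ 1    2 ]
[ 0  -10 ]
[ 0    0 ]
Nonzero rows / pivot columns: 2

rank(A) = 2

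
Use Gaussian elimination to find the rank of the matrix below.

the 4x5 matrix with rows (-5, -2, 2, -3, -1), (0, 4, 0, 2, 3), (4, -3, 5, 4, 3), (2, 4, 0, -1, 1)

rank(A) = 4

Row reduction:
R3 <- R3 - (-4/5)*R1:  [     0  -23/5   33/5    8/5   11/5 ]
R4 <- R4 - (-2/5)*R1:  [     0   16/5    4/5  -11/5    3/5 ]
R3 <- R3 - (-23/20)*R2:  [      0       0    33/5   39/10  113/20 ]
R4 <- R4 - (4/5)*R2:  [     0      0    4/5  -19/5   -9/5 ]
R4 <- R4 - (4/33)*R3:  [      0       0       0  -47/11  -82/33 ]
Row echelon form:
[ -5  -2     2      -3      -1 ]
[  0   4     0       2       3 ]
[  0   0  33/5   39/10  113/20 ]
[  0   0     0  -47/11  -82/33 ]
Nonzero rows / pivot columns: 4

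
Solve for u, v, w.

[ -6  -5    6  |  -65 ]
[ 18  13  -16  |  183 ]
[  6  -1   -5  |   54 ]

(5, 1, -5)

Forward elimination on [A|b]:
R2 <- R2 - (-3)*R1:  [   0   -2    2  -12 ]
R3 <- R3 - (-1)*R1:  [   0   -6    1  -11 ]
R3 <- R3 - (3)*R2:  [  0   0  -5  25 ]
Row echelon form:
[ -6  -5   6  |  -65 ]
[  0  -2   2  |  -12 ]
[  0   0  -5  |   25 ]
Back-substitution:
w = (25) / -5 = -5
v = (-12 - (2)*(-5)) / -2 = 1
u = (-65 - (-5)*(1) - (6)*(-5)) / -6 = 5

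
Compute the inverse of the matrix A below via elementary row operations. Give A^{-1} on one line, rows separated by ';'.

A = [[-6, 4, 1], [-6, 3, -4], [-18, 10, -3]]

inverse = [31/24 11/12 -19/24; 9/4 3/2 -5/4; -1/4 -1/2 1/4]

Gauss-Jordan on [A | I]:
R1 <- (1/-6)*R1:  [    1  -2/3  -1/6  |  -1/6     0     0 ]
R2 <- R2 - (-6)*R1:  [  0  -1  -5  |  -1   1   0 ]
R3 <- R3 - (-18)*R1:  [  0  -2  -6  |  -3   0   1 ]
R2 <- (1/-1)*R2:  [  0   1   5  |   1  -1   0 ]
R1 <- R1 - (-2/3)*R2:  [    1     0  19/6  |   1/2  -2/3     0 ]
R3 <- R3 - (-2)*R2:  [  0   0   4  |  -1  -2   1 ]
R3 <- (1/4)*R3:  [    0     0     1  |  -1/4  -1/2   1/4 ]
R1 <- R1 - (19/6)*R3:  [      1       0       0  |   31/24   11/12  -19/24 ]
R2 <- R2 - (5)*R3:  [    0     1     0  |   9/4   3/2  -5/4 ]
Right block of [I | A^{-1}] is the inverse:
[ 31/24  11/12  -19/24 ]
[   9/4    3/2    -5/4 ]
[  -1/4   -1/2     1/4 ]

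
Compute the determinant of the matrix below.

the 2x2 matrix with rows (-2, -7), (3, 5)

Forward elimination:
R2 <- R2 - (-3/2)*R1:  [     0  -11/2 ]
Upper-triangular form:
[ -2     -7 ]
[  0  -11/2 ]
det(A) = (-1)^0 * (-2) * (-11/2) = 11  (0 row swaps -> sign +1)

det(A) = 11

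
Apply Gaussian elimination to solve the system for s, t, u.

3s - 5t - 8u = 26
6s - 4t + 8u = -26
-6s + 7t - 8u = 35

(3, 3, -4)

Forward elimination on [A|b]:
R2 <- R2 - (2)*R1:  [   0    6   24  -78 ]
R3 <- R3 - (-2)*R1:  [   0   -3  -24   87 ]
R3 <- R3 - (-1/2)*R2:  [   0    0  -12   48 ]
Row echelon form:
[ 3  -5   -8  |   26 ]
[ 0   6   24  |  -78 ]
[ 0   0  -12  |   48 ]
Back-substitution:
u = (48) / -12 = -4
t = (-78 - (24)*(-4)) / 6 = 3
s = (26 - (-5)*(3) - (-8)*(-4)) / 3 = 3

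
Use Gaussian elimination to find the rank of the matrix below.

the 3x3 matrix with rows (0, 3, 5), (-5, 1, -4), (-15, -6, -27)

Row reduction:
R1 <-> R2   (pivot in column 1 was zero)
[  -5   1   -4 ]
[   0   3    5 ]
[ -15  -6  -27 ]
R3 <- R3 - (3)*R1:  [   0   -9  -15 ]
R3 <- R3 - (-3)*R2:  [ 0  0  0 ]
Row echelon form:
[ -5  1  -4 ]
[  0  3   5 ]
[  0  0   0 ]
Nonzero rows / pivot columns: 2

rank(A) = 2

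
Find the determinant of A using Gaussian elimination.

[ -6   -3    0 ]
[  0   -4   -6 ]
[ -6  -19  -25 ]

det(A) = -24

Forward elimination:
R3 <- R3 - (1)*R1:  [   0  -16  -25 ]
R3 <- R3 - (4)*R2:  [  0   0  -1 ]
Upper-triangular form:
[ -6  -3   0 ]
[  0  -4  -6 ]
[  0   0  -1 ]
det(A) = (-1)^0 * (-6) * (-4) * (-1) = -24  (0 row swaps -> sign +1)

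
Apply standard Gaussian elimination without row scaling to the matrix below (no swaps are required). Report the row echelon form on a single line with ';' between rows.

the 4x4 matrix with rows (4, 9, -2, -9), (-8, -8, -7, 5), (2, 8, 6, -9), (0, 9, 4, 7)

REF = [4 9 -2 -9; 0 10 -11 -13; 0 0 217/20 1/20; 0 0 0 4044/217]

Forward elimination:
R2 <- R2 - (-2)*R1:  [   0   10  -11  -13 ]
R3 <- R3 - (1/2)*R1:  [    0   7/2     7  -9/2 ]
R3 <- R3 - (7/20)*R2:  [      0       0  217/20    1/20 ]
R4 <- R4 - (9/10)*R2:  [      0       0  139/10  187/10 ]
R4 <- R4 - (278/217)*R3:  [        0         0         0  4044/217 ]
Row echelon form:
[ 4   9      -2        -9 ]
[ 0  10     -11       -13 ]
[ 0   0  217/20      1/20 ]
[ 0   0       0  4044/217 ]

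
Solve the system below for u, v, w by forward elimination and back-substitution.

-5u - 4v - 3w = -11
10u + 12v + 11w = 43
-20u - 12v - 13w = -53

Forward elimination on [A|b]:
R2 <- R2 - (-2)*R1:  [  0   4   5  21 ]
R3 <- R3 - (4)*R1:  [  0   4  -1  -9 ]
R3 <- R3 - (1)*R2:  [   0    0   -6  -30 ]
Row echelon form:
[ -5  -4  -3  |  -11 ]
[  0   4   5  |   21 ]
[  0   0  -6  |  -30 ]
Back-substitution:
w = (-30) / -6 = 5
v = (21 - (5)*(5)) / 4 = -1
u = (-11 - (-4)*(-1) - (-3)*(5)) / -5 = 0

(0, -1, 5)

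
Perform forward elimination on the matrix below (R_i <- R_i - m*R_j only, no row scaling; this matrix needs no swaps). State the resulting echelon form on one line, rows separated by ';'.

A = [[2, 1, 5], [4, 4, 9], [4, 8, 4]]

Forward elimination:
R2 <- R2 - (2)*R1:  [  0   2  -1 ]
R3 <- R3 - (2)*R1:  [  0   6  -6 ]
R3 <- R3 - (3)*R2:  [  0   0  -3 ]
Row echelon form:
[ 2  1   5 ]
[ 0  2  -1 ]
[ 0  0  -3 ]

REF = [2 1 5; 0 2 -1; 0 0 -3]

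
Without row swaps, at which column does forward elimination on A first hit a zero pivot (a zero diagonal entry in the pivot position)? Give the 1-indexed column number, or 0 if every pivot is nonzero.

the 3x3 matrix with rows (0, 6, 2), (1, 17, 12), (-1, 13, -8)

first zero-pivot column = 1

Naive forward elimination:
Pivot entry (1,1) is zero but row 2 has 1 in column 1 -> naive elimination stops; a row interchange (e.g. R1 <-> R2) would be required here.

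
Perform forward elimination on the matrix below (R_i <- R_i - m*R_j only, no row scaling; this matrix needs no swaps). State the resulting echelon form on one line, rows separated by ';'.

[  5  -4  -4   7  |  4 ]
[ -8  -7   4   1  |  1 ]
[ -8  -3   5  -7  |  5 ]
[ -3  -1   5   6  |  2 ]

REF = [5 -4 -4 7 4; 0 -67/5 -12/5 61/5 37/5; 0 0 19/67 -292/67 416/67; 0 0 0 1072/19 -1287/19]

Forward elimination:
R2 <- R2 - (-8/5)*R1:  [     0  -67/5  -12/5   61/5   37/5 ]
R3 <- R3 - (-8/5)*R1:  [     0  -47/5   -7/5   21/5   57/5 ]
R4 <- R4 - (-3/5)*R1:  [     0  -17/5   13/5   51/5   22/5 ]
R3 <- R3 - (47/67)*R2:  [       0        0    19/67  -292/67   416/67 ]
R4 <- R4 - (17/67)*R2:  [      0       0  215/67  476/67  169/67 ]
R4 <- R4 - (215/19)*R3:  [        0         0         0   1072/19  -1287/19 ]
Row echelon form:
[ 5     -4     -4        7  |         4 ]
[ 0  -67/5  -12/5     61/5  |      37/5 ]
[ 0      0  19/67  -292/67  |    416/67 ]
[ 0      0      0  1072/19  |  -1287/19 ]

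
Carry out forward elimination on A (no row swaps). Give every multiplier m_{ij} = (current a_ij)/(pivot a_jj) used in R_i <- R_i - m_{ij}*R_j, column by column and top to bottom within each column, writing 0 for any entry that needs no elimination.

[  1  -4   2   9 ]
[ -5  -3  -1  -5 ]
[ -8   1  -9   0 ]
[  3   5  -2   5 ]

multipliers: -5, -8, 3, 31/23, -17/23, 31/118

Forward elimination:
R2 <- R2 - (-5)*R1:  [   0  -23    9   40 ]
R3 <- R3 - (-8)*R1:  [   0  -31    7   72 ]
R4 <- R4 - (3)*R1:  [   0   17   -8  -22 ]
R3 <- R3 - (31/23)*R2:  [       0        0  -118/23   416/23 ]
R4 <- R4 - (-17/23)*R2:  [      0       0  -31/23  174/23 ]
R4 <- R4 - (31/118)*R3:  [      0       0       0  166/59 ]
Multipliers (in order of application): m_{21} = -5, m_{31} = -8, m_{41} = 3, m_{32} = 31/23, m_{42} = -17/23, m_{43} = 31/118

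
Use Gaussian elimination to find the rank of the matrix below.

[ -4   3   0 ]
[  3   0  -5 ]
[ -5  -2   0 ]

Row reduction:
R2 <- R2 - (-3/4)*R1:  [   0  9/4   -5 ]
R3 <- R3 - (5/4)*R1:  [     0  -23/4      0 ]
R3 <- R3 - (-23/9)*R2:  [      0       0  -115/9 ]
Row echelon form:
[ -4    3       0 ]
[  0  9/4      -5 ]
[  0    0  -115/9 ]
Nonzero rows / pivot columns: 3

rank(A) = 3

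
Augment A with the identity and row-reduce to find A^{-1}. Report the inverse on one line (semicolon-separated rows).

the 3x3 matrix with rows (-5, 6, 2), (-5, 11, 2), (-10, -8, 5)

Gauss-Jordan on [A | I]:
R1 <- (1/-5)*R1:  [    1  -6/5  -2/5  |  -1/5     0     0 ]
R2 <- R2 - (-5)*R1:  [  0   5   0  |  -1   1   0 ]
R3 <- R3 - (-10)*R1:  [   0  -20    1  |   -2    0    1 ]
R2 <- (1/5)*R2:  [    0     1     0  |  -1/5   1/5     0 ]
R1 <- R1 - (-6/5)*R2:  [      1       0    -2/5  |  -11/25    6/25       0 ]
R3 <- R3 - (-20)*R2:  [  0   0   1  |  -6   4   1 ]
R1 <- R1 - (-2/5)*R3:  [      1       0       0  |  -71/25   46/25     2/5 ]
Right block of [I | A^{-1}] is the inverse:
[ -71/25  46/25  2/5 ]
[   -1/5    1/5    0 ]
[     -6      4    1 ]

inverse = [-71/25 46/25 2/5; -1/5 1/5 0; -6 4 1]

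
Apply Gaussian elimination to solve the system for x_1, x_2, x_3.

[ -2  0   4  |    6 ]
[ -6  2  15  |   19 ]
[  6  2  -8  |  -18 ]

Forward elimination on [A|b]:
R2 <- R2 - (3)*R1:  [ 0  2  3  1 ]
R3 <- R3 - (-3)*R1:  [ 0  2  4  0 ]
R3 <- R3 - (1)*R2:  [  0   0   1  -1 ]
Row echelon form:
[ -2  0  4  |   6 ]
[  0  2  3  |   1 ]
[  0  0  1  |  -1 ]
Back-substitution:
x_3 = (-1) / 1 = -1
x_2 = (1 - (3)*(-1)) / 2 = 2
x_1 = (6 - (4)*(-1)) / -2 = -5

(-5, 2, -1)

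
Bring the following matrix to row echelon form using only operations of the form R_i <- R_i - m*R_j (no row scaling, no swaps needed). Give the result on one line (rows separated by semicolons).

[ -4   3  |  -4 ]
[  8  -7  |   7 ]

REF = [-4 3 -4; 0 -1 -1]

Forward elimination:
R2 <- R2 - (-2)*R1:  [  0  -1  -1 ]
Row echelon form:
[ -4   3  |  -4 ]
[  0  -1  |  -1 ]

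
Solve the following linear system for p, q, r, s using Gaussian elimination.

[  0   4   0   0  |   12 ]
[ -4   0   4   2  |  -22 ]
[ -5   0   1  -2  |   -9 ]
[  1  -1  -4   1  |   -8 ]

(4, 3, 1, -5)

Forward elimination on [A|b]:
R1 <-> R2   (pivot in column 1 was zero)
[ -4   0   4   2  -22 ]
[  0   4   0   0   12 ]
[ -5   0   1  -2   -9 ]
[  1  -1  -4   1   -8 ]
R3 <- R3 - (5/4)*R1:  [    0     0    -4  -9/2  37/2 ]
R4 <- R4 - (-1/4)*R1:  [     0     -1     -3    3/2  -27/2 ]
R4 <- R4 - (-1/4)*R2:  [     0      0     -3    3/2  -21/2 ]
R4 <- R4 - (3/4)*R3:  [      0       0       0    39/8  -195/8 ]
Row echelon form:
[ -4  0   4     2  |     -22 ]
[  0  4   0     0  |      12 ]
[  0  0  -4  -9/2  |    37/2 ]
[  0  0   0  39/8  |  -195/8 ]
Back-substitution:
s = (-195/8) / (39/8) = -5
r = (37/2 - (-9/2)*(-5)) / -4 = 1
q = (12) / 4 = 3
p = (-22 - (4)*(1) - (2)*(-5)) / -4 = 4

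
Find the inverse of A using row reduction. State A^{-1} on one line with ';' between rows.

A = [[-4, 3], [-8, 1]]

Gauss-Jordan on [A | I]:
R1 <- (1/-4)*R1:  [    1  -3/4  |  -1/4     0 ]
R2 <- R2 - (-8)*R1:  [  0  -5  |  -2   1 ]
R2 <- (1/-5)*R2:  [    0     1  |   2/5  -1/5 ]
R1 <- R1 - (-3/4)*R2:  [     1      0  |   1/20  -3/20 ]
Right block of [I | A^{-1}] is the inverse:
[ 1/20  -3/20 ]
[  2/5   -1/5 ]

inverse = [1/20 -3/20; 2/5 -1/5]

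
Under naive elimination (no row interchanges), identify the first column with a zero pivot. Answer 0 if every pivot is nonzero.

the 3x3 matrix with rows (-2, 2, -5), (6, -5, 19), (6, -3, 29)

Naive forward elimination:
R2 <- R2 - (-3)*R1:  [ 0  1  4 ]
R3 <- R3 - (-3)*R1:  [  0   3  14 ]
R3 <- R3 - (3)*R2:  [ 0  0  2 ]
All pivots nonzero; naive elimination completes without hitting a zero pivot.

first zero-pivot column = 0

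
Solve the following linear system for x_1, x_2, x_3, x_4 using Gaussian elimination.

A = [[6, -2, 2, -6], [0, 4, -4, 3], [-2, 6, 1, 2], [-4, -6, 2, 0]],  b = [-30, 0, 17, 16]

Forward elimination on [A|b]:
R3 <- R3 - (-1/3)*R1:  [    0  16/3   5/3     0     7 ]
R4 <- R4 - (-2/3)*R1:  [     0  -22/3   10/3     -4     -4 ]
R3 <- R3 - (4/3)*R2:  [  0   0   7  -4   7 ]
R4 <- R4 - (-11/6)*R2:  [   0    0   -4  3/2   -4 ]
R4 <- R4 - (-4/7)*R3:  [      0       0       0  -11/14       0 ]
Row echelon form:
[ 6  -2   2      -6  |  -30 ]
[ 0   4  -4       3  |    0 ]
[ 0   0   7      -4  |    7 ]
[ 0   0   0  -11/14  |    0 ]
Back-substitution:
x_4 = (0) / (-11/14) = 0
x_3 = (7 - (-4)*(0)) / 7 = 1
x_2 = (0 - (-4)*(1) - (3)*(0)) / 4 = 1
x_1 = (-30 - (-2)*(1) - (2)*(1) - (-6)*(0)) / 6 = -5

(-5, 1, 1, 0)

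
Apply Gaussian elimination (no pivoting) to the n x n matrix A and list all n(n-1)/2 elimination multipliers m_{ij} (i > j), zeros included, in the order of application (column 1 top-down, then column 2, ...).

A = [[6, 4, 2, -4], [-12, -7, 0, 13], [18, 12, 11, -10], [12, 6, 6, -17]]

Forward elimination:
R2 <- R2 - (-2)*R1:  [ 0  1  4  5 ]
R3 <- R3 - (3)*R1:  [ 0  0  5  2 ]
R4 <- R4 - (2)*R1:  [  0  -2   2  -9 ]
R3: entry in column 2 is already 0 -> m_{32} = 0 (no row operation needed)
R4 <- R4 - (-2)*R2:  [  0   0  10   1 ]
R4 <- R4 - (2)*R3:  [  0   0   0  -3 ]
Multipliers (in order of application): m_{21} = -2, m_{31} = 3, m_{41} = 2, m_{32} = 0, m_{42} = -2, m_{43} = 2

multipliers: -2, 3, 2, 0, -2, 2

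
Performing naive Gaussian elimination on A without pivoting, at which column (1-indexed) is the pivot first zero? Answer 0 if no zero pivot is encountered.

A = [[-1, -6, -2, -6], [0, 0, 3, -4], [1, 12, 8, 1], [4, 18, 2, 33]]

Naive forward elimination:
R3 <- R3 - (-1)*R1:  [  0   6   6  -5 ]
R4 <- R4 - (-4)*R1:  [  0  -6  -6   9 ]
Matrix at this point:
[ -1  -6  -2  -6 ]
[  0   0   3  -4 ]
[  0   6   6  -5 ]
[  0  -6  -6   9 ]
Pivot entry (2,2) is zero but row 3 has 6 in column 2 -> naive elimination stops; a row interchange (e.g. R2 <-> R3) would be required here.

first zero-pivot column = 2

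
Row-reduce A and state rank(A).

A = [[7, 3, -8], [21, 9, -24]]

rank(A) = 1

Row reduction:
R2 <- R2 - (3)*R1:  [ 0  0  0 ]
Row echelon form:
[ 7  3  -8 ]
[ 0  0   0 ]
Nonzero rows / pivot columns: 1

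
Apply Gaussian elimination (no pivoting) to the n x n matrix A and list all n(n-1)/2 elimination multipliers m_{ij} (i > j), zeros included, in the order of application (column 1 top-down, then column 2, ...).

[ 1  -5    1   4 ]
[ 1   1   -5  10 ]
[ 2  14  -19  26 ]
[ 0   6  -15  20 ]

Forward elimination:
R2 <- R2 - (1)*R1:  [  0   6  -6   6 ]
R3 <- R3 - (2)*R1:  [   0   24  -21   18 ]
R4: entry in column 1 is already 0 -> m_{41} = 0 (no row operation needed)
R3 <- R3 - (4)*R2:  [  0   0   3  -6 ]
R4 <- R4 - (1)*R2:  [  0   0  -9  14 ]
R4 <- R4 - (-3)*R3:  [  0   0   0  -4 ]
Multipliers (in order of application): m_{21} = 1, m_{31} = 2, m_{41} = 0, m_{32} = 4, m_{42} = 1, m_{43} = -3

multipliers: 1, 2, 0, 4, 1, -3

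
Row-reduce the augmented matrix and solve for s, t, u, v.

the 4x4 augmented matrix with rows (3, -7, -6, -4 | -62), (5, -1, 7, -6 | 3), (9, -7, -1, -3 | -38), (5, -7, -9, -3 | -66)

Forward elimination on [A|b]:
R2 <- R2 - (5/3)*R1:  [     0   32/3     17    2/3  319/3 ]
R3 <- R3 - (3)*R1:  [   0   14   17    9  148 ]
R4 <- R4 - (5/3)*R1:  [     0   14/3      1   11/3  112/3 ]
R3 <- R3 - (21/16)*R2:  [      0       0  -85/16    65/8  135/16 ]
R4 <- R4 - (7/16)*R2:  [       0        0  -103/16     27/8  -147/16 ]
R4 <- R4 - (103/85)*R3:  [       0        0        0  -110/17  -330/17 ]
Row echelon form:
[ 3    -7      -6       -4  |      -62 ]
[ 0  32/3      17      2/3  |    319/3 ]
[ 0     0  -85/16     65/8  |   135/16 ]
[ 0     0       0  -110/17  |  -330/17 ]
Back-substitution:
v = (-330/17) / (-110/17) = 3
u = (135/16 - (65/8)*(3)) / (-85/16) = 3
t = (319/3 - (17)*(3) - (2/3)*(3)) / (32/3) = 5
s = (-62 - (-7)*(5) - (-6)*(3) - (-4)*(3)) / 3 = 1

(1, 5, 3, 3)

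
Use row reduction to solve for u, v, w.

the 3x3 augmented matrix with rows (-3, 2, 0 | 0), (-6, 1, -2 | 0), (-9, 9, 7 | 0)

(0, 0, 0)

Forward elimination on [A|b]:
R2 <- R2 - (2)*R1:  [  0  -3  -2   0 ]
R3 <- R3 - (3)*R1:  [ 0  3  7  0 ]
R3 <- R3 - (-1)*R2:  [ 0  0  5  0 ]
Row echelon form:
[ -3   2   0  |  0 ]
[  0  -3  -2  |  0 ]
[  0   0   5  |  0 ]
Back-substitution:
w = (0) / 5 = 0
v = (0 - (-2)*(0)) / -3 = 0
u = (0 - (2)*(0)) / -3 = 0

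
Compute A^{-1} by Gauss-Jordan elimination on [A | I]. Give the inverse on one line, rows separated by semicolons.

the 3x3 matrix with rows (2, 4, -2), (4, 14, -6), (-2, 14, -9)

Gauss-Jordan on [A | I]:
R1 <- (1/2)*R1:  [   1    2   -1  |  1/2    0    0 ]
R2 <- R2 - (4)*R1:  [  0   6  -2  |  -2   1   0 ]
R3 <- R3 - (-2)*R1:  [   0   18  -11  |    1    0    1 ]
R2 <- (1/6)*R2:  [    0     1  -1/3  |  -1/3   1/6     0 ]
R1 <- R1 - (2)*R2:  [    1     0  -1/3  |   7/6  -1/3     0 ]
R3 <- R3 - (18)*R2:  [  0   0  -5  |   7  -3   1 ]
R3 <- (1/-5)*R3:  [    0     0     1  |  -7/5   3/5  -1/5 ]
R1 <- R1 - (-1/3)*R3:  [     1      0      0  |   7/10  -2/15  -1/15 ]
R2 <- R2 - (-1/3)*R3:  [     0      1      0  |   -4/5  11/30  -1/15 ]
Right block of [I | A^{-1}] is the inverse:
[ 7/10  -2/15  -1/15 ]
[ -4/5  11/30  -1/15 ]
[ -7/5    3/5   -1/5 ]

inverse = [7/10 -2/15 -1/15; -4/5 11/30 -1/15; -7/5 3/5 -1/5]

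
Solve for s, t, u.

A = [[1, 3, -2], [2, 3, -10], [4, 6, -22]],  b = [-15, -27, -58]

Forward elimination on [A|b]:
R2 <- R2 - (2)*R1:  [  0  -3  -6   3 ]
R3 <- R3 - (4)*R1:  [   0   -6  -14    2 ]
R3 <- R3 - (2)*R2:  [  0   0  -2  -4 ]
Row echelon form:
[ 1   3  -2  |  -15 ]
[ 0  -3  -6  |    3 ]
[ 0   0  -2  |   -4 ]
Back-substitution:
u = (-4) / -2 = 2
t = (3 - (-6)*(2)) / -3 = -5
s = (-15 - (3)*(-5) - (-2)*(2)) / 1 = 4

(4, -5, 2)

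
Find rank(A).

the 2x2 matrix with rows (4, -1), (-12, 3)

Row reduction:
R2 <- R2 - (-3)*R1:  [ 0  0 ]
Row echelon form:
[ 4  -1 ]
[ 0   0 ]
Nonzero rows / pivot columns: 1

rank(A) = 1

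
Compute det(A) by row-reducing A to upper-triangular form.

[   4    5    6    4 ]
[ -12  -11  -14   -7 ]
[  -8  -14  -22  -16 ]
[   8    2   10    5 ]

det(A) = -384

Forward elimination:
R2 <- R2 - (-3)*R1:  [ 0  4  4  5 ]
R3 <- R3 - (-2)*R1:  [   0   -4  -10   -8 ]
R4 <- R4 - (2)*R1:  [  0  -8  -2  -3 ]
R3 <- R3 - (-1)*R2:  [  0   0  -6  -3 ]
R4 <- R4 - (-2)*R2:  [ 0  0  6  7 ]
R4 <- R4 - (-1)*R3:  [ 0  0  0  4 ]
Upper-triangular form:
[ 4  5   6   4 ]
[ 0  4   4   5 ]
[ 0  0  -6  -3 ]
[ 0  0   0   4 ]
det(A) = (-1)^0 * (4) * (4) * (-6) * (4) = -384  (0 row swaps -> sign +1)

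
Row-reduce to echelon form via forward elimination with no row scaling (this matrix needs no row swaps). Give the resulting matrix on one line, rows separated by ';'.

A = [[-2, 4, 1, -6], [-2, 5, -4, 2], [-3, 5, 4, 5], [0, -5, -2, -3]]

REF = [-2 4 1 -6; 0 1 -5 8; 0 0 -5/2 22; 0 0 0 -1003/5]

Forward elimination:
R2 <- R2 - (1)*R1:  [  0   1  -5   8 ]
R3 <- R3 - (3/2)*R1:  [   0   -1  5/2   14 ]
R3 <- R3 - (-1)*R2:  [    0     0  -5/2    22 ]
R4 <- R4 - (-5)*R2:  [   0    0  -27   37 ]
R4 <- R4 - (54/5)*R3:  [       0        0        0  -1003/5 ]
Row echelon form:
[ -2  4     1       -6 ]
[  0  1    -5        8 ]
[  0  0  -5/2       22 ]
[  0  0     0  -1003/5 ]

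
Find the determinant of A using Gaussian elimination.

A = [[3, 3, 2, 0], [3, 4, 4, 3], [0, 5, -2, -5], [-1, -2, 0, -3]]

Forward elimination:
R2 <- R2 - (1)*R1:  [ 0  1  2  3 ]
R4 <- R4 - (-1/3)*R1:  [   0   -1  2/3   -3 ]
R3 <- R3 - (5)*R2:  [   0    0  -12  -20 ]
R4 <- R4 - (-1)*R2:  [   0    0  8/3    0 ]
R4 <- R4 - (-2/9)*R3:  [     0      0      0  -40/9 ]
Upper-triangular form:
[ 3  3    2      0 ]
[ 0  1    2      3 ]
[ 0  0  -12    -20 ]
[ 0  0    0  -40/9 ]
det(A) = (-1)^0 * (3) * (1) * (-12) * (-40/9) = 160  (0 row swaps -> sign +1)

det(A) = 160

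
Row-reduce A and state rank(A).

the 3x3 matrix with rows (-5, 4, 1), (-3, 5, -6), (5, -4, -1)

rank(A) = 2

Row reduction:
R2 <- R2 - (3/5)*R1:  [     0   13/5  -33/5 ]
R3 <- R3 - (-1)*R1:  [ 0  0  0 ]
Row echelon form:
[ -5     4      1 ]
[  0  13/5  -33/5 ]
[  0     0      0 ]
Nonzero rows / pivot columns: 2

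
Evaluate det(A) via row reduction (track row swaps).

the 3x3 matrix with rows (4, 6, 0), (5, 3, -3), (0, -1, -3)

Forward elimination:
R2 <- R2 - (5/4)*R1:  [    0  -9/2    -3 ]
R3 <- R3 - (2/9)*R2:  [    0     0  -7/3 ]
Upper-triangular form:
[ 4     6     0 ]
[ 0  -9/2    -3 ]
[ 0     0  -7/3 ]
det(A) = (-1)^0 * (4) * (-9/2) * (-7/3) = 42  (0 row swaps -> sign +1)

det(A) = 42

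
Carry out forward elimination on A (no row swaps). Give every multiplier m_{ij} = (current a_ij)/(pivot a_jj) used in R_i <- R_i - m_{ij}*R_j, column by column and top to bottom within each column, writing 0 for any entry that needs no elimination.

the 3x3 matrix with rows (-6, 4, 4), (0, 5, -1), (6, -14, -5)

Forward elimination:
R2: entry in column 1 is already 0 -> m_{21} = 0 (no row operation needed)
R3 <- R3 - (-1)*R1:  [   0  -10   -1 ]
R3 <- R3 - (-2)*R2:  [  0   0  -3 ]
Multipliers (in order of application): m_{21} = 0, m_{31} = -1, m_{32} = -2

multipliers: 0, -1, -2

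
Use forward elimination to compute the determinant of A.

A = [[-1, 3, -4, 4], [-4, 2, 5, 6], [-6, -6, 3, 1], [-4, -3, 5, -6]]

Forward elimination:
R2 <- R2 - (4)*R1:  [   0  -10   21  -10 ]
R3 <- R3 - (6)*R1:  [   0  -24   27  -23 ]
R4 <- R4 - (4)*R1:  [   0  -15   21  -22 ]
R3 <- R3 - (12/5)*R2:  [      0       0  -117/5       1 ]
R4 <- R4 - (3/2)*R2:  [     0      0  -21/2     -7 ]
R4 <- R4 - (35/78)*R3:  [       0        0        0  -581/78 ]
Upper-triangular form:
[ -1    3      -4        4 ]
[  0  -10      21      -10 ]
[  0    0  -117/5        1 ]
[  0    0       0  -581/78 ]
det(A) = (-1)^0 * (-1) * (-10) * (-117/5) * (-581/78) = 1743  (0 row swaps -> sign +1)

det(A) = 1743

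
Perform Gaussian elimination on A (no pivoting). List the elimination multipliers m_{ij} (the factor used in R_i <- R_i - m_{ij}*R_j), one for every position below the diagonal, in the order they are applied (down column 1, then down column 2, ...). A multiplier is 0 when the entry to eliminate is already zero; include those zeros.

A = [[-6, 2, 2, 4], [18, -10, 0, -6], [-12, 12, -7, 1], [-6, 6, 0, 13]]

Forward elimination:
R2 <- R2 - (-3)*R1:  [  0  -4   6   6 ]
R3 <- R3 - (2)*R1:  [   0    8  -11   -7 ]
R4 <- R4 - (1)*R1:  [  0   4  -2   9 ]
R3 <- R3 - (-2)*R2:  [ 0  0  1  5 ]
R4 <- R4 - (-1)*R2:  [  0   0   4  15 ]
R4 <- R4 - (4)*R3:  [  0   0   0  -5 ]
Multipliers (in order of application): m_{21} = -3, m_{31} = 2, m_{41} = 1, m_{32} = -2, m_{42} = -1, m_{43} = 4

multipliers: -3, 2, 1, -2, -1, 4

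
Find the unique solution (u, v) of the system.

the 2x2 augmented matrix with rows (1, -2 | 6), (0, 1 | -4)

Forward elimination on [A|b]:
Row echelon form:
[ 1  -2  |   6 ]
[ 0   1  |  -4 ]
Back-substitution:
v = (-4) / 1 = -4
u = (6 - (-2)*(-4)) / 1 = -2

(-2, -4)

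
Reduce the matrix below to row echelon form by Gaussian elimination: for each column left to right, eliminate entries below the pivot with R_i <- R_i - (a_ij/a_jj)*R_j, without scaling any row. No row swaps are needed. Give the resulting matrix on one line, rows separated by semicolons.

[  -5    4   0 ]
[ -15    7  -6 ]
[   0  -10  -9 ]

Forward elimination:
R2 <- R2 - (3)*R1:  [  0  -5  -6 ]
R3 <- R3 - (2)*R2:  [ 0  0  3 ]
Row echelon form:
[ -5   4   0 ]
[  0  -5  -6 ]
[  0   0   3 ]

REF = [-5 4 0; 0 -5 -6; 0 0 3]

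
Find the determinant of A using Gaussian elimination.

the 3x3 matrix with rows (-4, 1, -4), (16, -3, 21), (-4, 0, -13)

Forward elimination:
R2 <- R2 - (-4)*R1:  [ 0  1  5 ]
R3 <- R3 - (1)*R1:  [  0  -1  -9 ]
R3 <- R3 - (-1)*R2:  [  0   0  -4 ]
Upper-triangular form:
[ -4  1  -4 ]
[  0  1   5 ]
[  0  0  -4 ]
det(A) = (-1)^0 * (-4) * (1) * (-4) = 16  (0 row swaps -> sign +1)

det(A) = 16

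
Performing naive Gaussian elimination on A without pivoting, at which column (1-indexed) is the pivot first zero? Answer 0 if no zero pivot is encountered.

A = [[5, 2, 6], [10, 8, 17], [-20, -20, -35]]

Naive forward elimination:
R2 <- R2 - (2)*R1:  [ 0  4  5 ]
R3 <- R3 - (-4)*R1:  [   0  -12  -11 ]
R3 <- R3 - (-3)*R2:  [ 0  0  4 ]
All pivots nonzero; naive elimination completes without hitting a zero pivot.

first zero-pivot column = 0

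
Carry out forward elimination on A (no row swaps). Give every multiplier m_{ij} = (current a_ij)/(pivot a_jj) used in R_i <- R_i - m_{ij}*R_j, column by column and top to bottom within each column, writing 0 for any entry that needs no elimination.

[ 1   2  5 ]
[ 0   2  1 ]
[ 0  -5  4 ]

multipliers: 0, 0, -5/2

Forward elimination:
R2: entry in column 1 is already 0 -> m_{21} = 0 (no row operation needed)
R3: entry in column 1 is already 0 -> m_{31} = 0 (no row operation needed)
R3 <- R3 - (-5/2)*R2:  [    0     0  13/2 ]
Multipliers (in order of application): m_{21} = 0, m_{31} = 0, m_{32} = -5/2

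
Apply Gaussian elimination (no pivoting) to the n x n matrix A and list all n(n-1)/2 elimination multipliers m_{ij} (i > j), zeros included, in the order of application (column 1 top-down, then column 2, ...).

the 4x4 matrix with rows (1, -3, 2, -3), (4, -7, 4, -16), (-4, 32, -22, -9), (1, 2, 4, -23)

Forward elimination:
R2 <- R2 - (4)*R1:  [  0   5  -4  -4 ]
R3 <- R3 - (-4)*R1:  [   0   20  -14  -21 ]
R4 <- R4 - (1)*R1:  [   0    5    2  -20 ]
R3 <- R3 - (4)*R2:  [  0   0   2  -5 ]
R4 <- R4 - (1)*R2:  [   0    0    6  -16 ]
R4 <- R4 - (3)*R3:  [  0   0   0  -1 ]
Multipliers (in order of application): m_{21} = 4, m_{31} = -4, m_{41} = 1, m_{32} = 4, m_{42} = 1, m_{43} = 3

multipliers: 4, -4, 1, 4, 1, 3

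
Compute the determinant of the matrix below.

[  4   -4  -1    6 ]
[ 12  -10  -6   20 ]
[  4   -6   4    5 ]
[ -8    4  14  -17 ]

Forward elimination:
R2 <- R2 - (3)*R1:  [  0   2  -3   2 ]
R3 <- R3 - (1)*R1:  [  0  -2   5  -1 ]
R4 <- R4 - (-2)*R1:  [  0  -4  12  -5 ]
R3 <- R3 - (-1)*R2:  [ 0  0  2  1 ]
R4 <- R4 - (-2)*R2:  [  0   0   6  -1 ]
R4 <- R4 - (3)*R3:  [  0   0   0  -4 ]
Upper-triangular form:
[ 4  -4  -1   6 ]
[ 0   2  -3   2 ]
[ 0   0   2   1 ]
[ 0   0   0  -4 ]
det(A) = (-1)^0 * (4) * (2) * (2) * (-4) = -64  (0 row swaps -> sign +1)

det(A) = -64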